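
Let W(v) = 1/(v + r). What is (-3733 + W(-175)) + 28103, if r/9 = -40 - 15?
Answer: 16327899/670 ≈ 24370.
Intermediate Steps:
r = -495 (r = 9*(-40 - 15) = 9*(-55) = -495)
W(v) = 1/(-495 + v) (W(v) = 1/(v - 495) = 1/(-495 + v))
(-3733 + W(-175)) + 28103 = (-3733 + 1/(-495 - 175)) + 28103 = (-3733 + 1/(-670)) + 28103 = (-3733 - 1/670) + 28103 = -2501111/670 + 28103 = 16327899/670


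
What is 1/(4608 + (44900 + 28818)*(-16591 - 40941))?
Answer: -1/4241139368 ≈ -2.3579e-10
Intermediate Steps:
1/(4608 + (44900 + 28818)*(-16591 - 40941)) = 1/(4608 + 73718*(-57532)) = 1/(4608 - 4241143976) = 1/(-4241139368) = -1/4241139368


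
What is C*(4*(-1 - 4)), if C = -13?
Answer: 260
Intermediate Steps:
C*(4*(-1 - 4)) = -52*(-1 - 4) = -52*(-5) = -13*(-20) = 260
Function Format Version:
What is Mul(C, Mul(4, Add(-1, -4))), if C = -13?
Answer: 260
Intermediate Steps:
Mul(C, Mul(4, Add(-1, -4))) = Mul(-13, Mul(4, Add(-1, -4))) = Mul(-13, Mul(4, -5)) = Mul(-13, -20) = 260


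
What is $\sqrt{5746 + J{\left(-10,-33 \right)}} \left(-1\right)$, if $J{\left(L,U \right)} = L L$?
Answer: $- \sqrt{5846} \approx -76.459$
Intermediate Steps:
$J{\left(L,U \right)} = L^{2}$
$\sqrt{5746 + J{\left(-10,-33 \right)}} \left(-1\right) = \sqrt{5746 + \left(-10\right)^{2}} \left(-1\right) = \sqrt{5746 + 100} \left(-1\right) = \sqrt{5846} \left(-1\right) = - \sqrt{5846}$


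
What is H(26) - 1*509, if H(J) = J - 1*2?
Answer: -485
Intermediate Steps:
H(J) = -2 + J (H(J) = J - 2 = -2 + J)
H(26) - 1*509 = (-2 + 26) - 1*509 = 24 - 509 = -485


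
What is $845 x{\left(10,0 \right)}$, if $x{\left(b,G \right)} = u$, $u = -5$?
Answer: $-4225$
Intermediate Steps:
$x{\left(b,G \right)} = -5$
$845 x{\left(10,0 \right)} = 845 \left(-5\right) = -4225$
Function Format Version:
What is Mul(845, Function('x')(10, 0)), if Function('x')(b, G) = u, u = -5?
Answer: -4225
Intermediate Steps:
Function('x')(b, G) = -5
Mul(845, Function('x')(10, 0)) = Mul(845, -5) = -4225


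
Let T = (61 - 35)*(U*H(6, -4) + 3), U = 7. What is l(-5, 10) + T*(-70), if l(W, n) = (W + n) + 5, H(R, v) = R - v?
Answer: -132850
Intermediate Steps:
l(W, n) = 5 + W + n
T = 1898 (T = (61 - 35)*(7*(6 - 1*(-4)) + 3) = 26*(7*(6 + 4) + 3) = 26*(7*10 + 3) = 26*(70 + 3) = 26*73 = 1898)
l(-5, 10) + T*(-70) = (5 - 5 + 10) + 1898*(-70) = 10 - 132860 = -132850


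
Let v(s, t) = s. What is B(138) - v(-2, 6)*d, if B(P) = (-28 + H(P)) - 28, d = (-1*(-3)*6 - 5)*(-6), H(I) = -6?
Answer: -218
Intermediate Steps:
d = -78 (d = (3*6 - 5)*(-6) = (18 - 5)*(-6) = 13*(-6) = -78)
B(P) = -62 (B(P) = (-28 - 6) - 28 = -34 - 28 = -62)
B(138) - v(-2, 6)*d = -62 - (-2)*(-78) = -62 - 1*156 = -62 - 156 = -218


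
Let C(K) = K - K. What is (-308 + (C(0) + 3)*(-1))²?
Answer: 96721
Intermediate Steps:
C(K) = 0
(-308 + (C(0) + 3)*(-1))² = (-308 + (0 + 3)*(-1))² = (-308 + 3*(-1))² = (-308 - 3)² = (-311)² = 96721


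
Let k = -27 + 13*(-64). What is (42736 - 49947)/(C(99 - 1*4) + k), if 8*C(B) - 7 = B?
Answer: 28844/3385 ≈ 8.5211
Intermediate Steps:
k = -859 (k = -27 - 832 = -859)
C(B) = 7/8 + B/8
(42736 - 49947)/(C(99 - 1*4) + k) = (42736 - 49947)/((7/8 + (99 - 1*4)/8) - 859) = -7211/((7/8 + (99 - 4)/8) - 859) = -7211/((7/8 + (⅛)*95) - 859) = -7211/((7/8 + 95/8) - 859) = -7211/(51/4 - 859) = -7211/(-3385/4) = -7211*(-4/3385) = 28844/3385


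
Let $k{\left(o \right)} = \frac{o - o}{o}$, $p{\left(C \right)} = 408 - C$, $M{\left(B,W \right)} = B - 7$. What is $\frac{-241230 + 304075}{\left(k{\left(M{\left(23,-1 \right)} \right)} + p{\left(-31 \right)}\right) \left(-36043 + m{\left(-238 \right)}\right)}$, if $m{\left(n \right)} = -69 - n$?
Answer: $- \frac{62845}{15748686} \approx -0.0039905$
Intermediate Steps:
$M{\left(B,W \right)} = -7 + B$ ($M{\left(B,W \right)} = B - 7 = -7 + B$)
$k{\left(o \right)} = 0$ ($k{\left(o \right)} = \frac{0}{o} = 0$)
$\frac{-241230 + 304075}{\left(k{\left(M{\left(23,-1 \right)} \right)} + p{\left(-31 \right)}\right) \left(-36043 + m{\left(-238 \right)}\right)} = \frac{-241230 + 304075}{\left(0 + \left(408 - -31\right)\right) \left(-36043 - -169\right)} = \frac{62845}{\left(0 + \left(408 + 31\right)\right) \left(-36043 + \left(-69 + 238\right)\right)} = \frac{62845}{\left(0 + 439\right) \left(-36043 + 169\right)} = \frac{62845}{439 \left(-35874\right)} = \frac{62845}{-15748686} = 62845 \left(- \frac{1}{15748686}\right) = - \frac{62845}{15748686}$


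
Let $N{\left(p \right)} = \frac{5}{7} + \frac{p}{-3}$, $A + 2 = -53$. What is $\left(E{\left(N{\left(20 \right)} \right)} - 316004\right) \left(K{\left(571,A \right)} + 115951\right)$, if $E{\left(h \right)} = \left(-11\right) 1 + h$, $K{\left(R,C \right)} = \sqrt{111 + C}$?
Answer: $- \frac{769501854440}{21} - \frac{13272880 \sqrt{14}}{21} \approx -3.6645 \cdot 10^{10}$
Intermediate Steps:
$A = -55$ ($A = -2 - 53 = -55$)
$N{\left(p \right)} = \frac{5}{7} - \frac{p}{3}$ ($N{\left(p \right)} = 5 \cdot \frac{1}{7} + p \left(- \frac{1}{3}\right) = \frac{5}{7} - \frac{p}{3}$)
$E{\left(h \right)} = -11 + h$
$\left(E{\left(N{\left(20 \right)} \right)} - 316004\right) \left(K{\left(571,A \right)} + 115951\right) = \left(\left(-11 + \left(\frac{5}{7} - \frac{20}{3}\right)\right) - 316004\right) \left(\sqrt{111 - 55} + 115951\right) = \left(\left(-11 + \left(\frac{5}{7} - \frac{20}{3}\right)\right) - 316004\right) \left(\sqrt{56} + 115951\right) = \left(\left(-11 - \frac{125}{21}\right) - 316004\right) \left(2 \sqrt{14} + 115951\right) = \left(- \frac{356}{21} - 316004\right) \left(115951 + 2 \sqrt{14}\right) = - \frac{6636440 \left(115951 + 2 \sqrt{14}\right)}{21} = - \frac{769501854440}{21} - \frac{13272880 \sqrt{14}}{21}$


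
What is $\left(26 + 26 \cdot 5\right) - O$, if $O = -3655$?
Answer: $3811$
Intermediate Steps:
$\left(26 + 26 \cdot 5\right) - O = \left(26 + 26 \cdot 5\right) - -3655 = \left(26 + 130\right) + 3655 = 156 + 3655 = 3811$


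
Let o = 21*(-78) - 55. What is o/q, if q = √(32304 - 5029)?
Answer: -1693*√1091/5455 ≈ -10.251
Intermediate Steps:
o = -1693 (o = -1638 - 55 = -1693)
q = 5*√1091 (q = √27275 = 5*√1091 ≈ 165.15)
o/q = -1693*√1091/5455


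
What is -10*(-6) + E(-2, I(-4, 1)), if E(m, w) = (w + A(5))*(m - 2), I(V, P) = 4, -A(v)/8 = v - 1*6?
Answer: 12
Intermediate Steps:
A(v) = 48 - 8*v (A(v) = -8*(v - 1*6) = -8*(v - 6) = -8*(-6 + v) = 48 - 8*v)
E(m, w) = (-2 + m)*(8 + w) (E(m, w) = (w + (48 - 8*5))*(m - 2) = (w + (48 - 40))*(-2 + m) = (w + 8)*(-2 + m) = (8 + w)*(-2 + m) = (-2 + m)*(8 + w))
-10*(-6) + E(-2, I(-4, 1)) = -10*(-6) + (-16 - 2*4 + 8*(-2) - 2*4) = 60 + (-16 - 8 - 16 - 8) = 60 - 48 = 12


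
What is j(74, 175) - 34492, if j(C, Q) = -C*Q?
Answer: -47442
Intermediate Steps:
j(C, Q) = -C*Q
j(74, 175) - 34492 = -1*74*175 - 34492 = -12950 - 34492 = -47442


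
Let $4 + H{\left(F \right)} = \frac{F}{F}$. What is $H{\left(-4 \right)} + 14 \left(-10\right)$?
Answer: $-143$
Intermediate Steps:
$H{\left(F \right)} = -3$ ($H{\left(F \right)} = -4 + \frac{F}{F} = -4 + 1 = -3$)
$H{\left(-4 \right)} + 14 \left(-10\right) = -3 + 14 \left(-10\right) = -3 - 140 = -143$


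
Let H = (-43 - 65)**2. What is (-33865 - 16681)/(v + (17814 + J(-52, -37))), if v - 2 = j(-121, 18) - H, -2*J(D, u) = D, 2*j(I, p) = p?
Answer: -50546/6187 ≈ -8.1697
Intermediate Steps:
j(I, p) = p/2
H = 11664 (H = (-108)**2 = 11664)
J(D, u) = -D/2
v = -11653 (v = 2 + ((1/2)*18 - 1*11664) = 2 + (9 - 11664) = 2 - 11655 = -11653)
(-33865 - 16681)/(v + (17814 + J(-52, -37))) = (-33865 - 16681)/(-11653 + (17814 - 1/2*(-52))) = -50546/(-11653 + (17814 + 26)) = -50546/(-11653 + 17840) = -50546/6187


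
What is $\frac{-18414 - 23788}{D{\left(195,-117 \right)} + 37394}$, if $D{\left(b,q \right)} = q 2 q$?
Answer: $- \frac{21101}{32386} \approx -0.65155$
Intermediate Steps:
$D{\left(b,q \right)} = 2 q^{2}$ ($D{\left(b,q \right)} = 2 q q = 2 q^{2}$)
$\frac{-18414 - 23788}{D{\left(195,-117 \right)} + 37394} = \frac{-18414 - 23788}{2 \left(-117\right)^{2} + 37394} = - \frac{42202}{2 \cdot 13689 + 37394} = - \frac{42202}{27378 + 37394} = - \frac{42202}{64772} = \left(-42202\right) \frac{1}{64772} = - \frac{21101}{32386}$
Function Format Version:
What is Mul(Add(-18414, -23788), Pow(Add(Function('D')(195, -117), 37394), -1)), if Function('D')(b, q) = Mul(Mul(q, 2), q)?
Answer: Rational(-21101, 32386) ≈ -0.65155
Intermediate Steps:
Function('D')(b, q) = Mul(2, Pow(q, 2)) (Function('D')(b, q) = Mul(Mul(2, q), q) = Mul(2, Pow(q, 2)))
Mul(Add(-18414, -23788), Pow(Add(Function('D')(195, -117), 37394), -1)) = Mul(Add(-18414, -23788), Pow(Add(Mul(2, Pow(-117, 2)), 37394), -1)) = Mul(-42202, Pow(Add(Mul(2, 13689), 37394), -1)) = Mul(-42202, Pow(Add(27378, 37394), -1)) = Mul(-42202, Pow(64772, -1)) = Mul(-42202, Rational(1, 64772)) = Rational(-21101, 32386)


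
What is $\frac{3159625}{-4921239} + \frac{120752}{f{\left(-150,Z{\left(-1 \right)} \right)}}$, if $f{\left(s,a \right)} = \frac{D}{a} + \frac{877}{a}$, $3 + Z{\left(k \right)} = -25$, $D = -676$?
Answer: $- \frac{1848846637001}{109907671} \approx -16822.0$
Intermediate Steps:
$Z{\left(k \right)} = -28$ ($Z{\left(k \right)} = -3 - 25 = -28$)
$f{\left(s,a \right)} = \frac{201}{a}$ ($f{\left(s,a \right)} = - \frac{676}{a} + \frac{877}{a} = \frac{201}{a}$)
$\frac{3159625}{-4921239} + \frac{120752}{f{\left(-150,Z{\left(-1 \right)} \right)}} = \frac{3159625}{-4921239} + \frac{120752}{201 \frac{1}{-28}} = 3159625 \left(- \frac{1}{4921239}\right) + \frac{120752}{201 \left(- \frac{1}{28}\right)} = - \frac{3159625}{4921239} + \frac{120752}{- \frac{201}{28}} = - \frac{3159625}{4921239} + 120752 \left(- \frac{28}{201}\right) = - \frac{3159625}{4921239} - \frac{3381056}{201} = - \frac{1848846637001}{109907671}$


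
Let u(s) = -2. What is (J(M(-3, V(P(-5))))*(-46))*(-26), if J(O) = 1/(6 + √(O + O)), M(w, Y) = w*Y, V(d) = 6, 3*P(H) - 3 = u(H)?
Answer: 299/3 - 299*I/3 ≈ 99.667 - 99.667*I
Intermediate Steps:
P(H) = ⅓ (P(H) = 1 + (⅓)*(-2) = 1 - ⅔ = ⅓)
M(w, Y) = Y*w
J(O) = 1/(6 + √2*√O) (J(O) = 1/(6 + √(2*O)) = 1/(6 + √2*√O))
(J(M(-3, V(P(-5))))*(-46))*(-26) = (-46/(6 + √2*√(6*(-3))))*(-26) = (-46/(6 + √2*√(-18)))*(-26) = (-46/(6 + √2*(3*I*√2)))*(-26) = (-46/(6 + 6*I))*(-26) = (((6 - 6*I)/72)*(-46))*(-26) = -23*(6 - 6*I)/36*(-26) = 299*(6 - 6*I)/18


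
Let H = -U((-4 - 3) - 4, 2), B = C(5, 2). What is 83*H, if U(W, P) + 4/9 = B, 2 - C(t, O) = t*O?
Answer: 6308/9 ≈ 700.89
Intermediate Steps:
C(t, O) = 2 - O*t (C(t, O) = 2 - t*O = 2 - O*t)
B = -8 (B = 2 - 1*2*5 = 2 - 10 = -8)
U(W, P) = -76/9 (U(W, P) = -4/9 - 8 = -76/9)
H = 76/9 (H = -1*(-76/9) = 76/9 ≈ 8.4444)
83*H = 83*(76/9) = 6308/9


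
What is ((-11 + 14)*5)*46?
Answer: 690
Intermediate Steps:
((-11 + 14)*5)*46 = (3*5)*46 = 15*46 = 690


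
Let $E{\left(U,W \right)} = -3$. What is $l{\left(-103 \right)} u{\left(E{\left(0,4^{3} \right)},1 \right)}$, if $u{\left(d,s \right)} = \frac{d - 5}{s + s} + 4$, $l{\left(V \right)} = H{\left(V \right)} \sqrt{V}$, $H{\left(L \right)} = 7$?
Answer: $0$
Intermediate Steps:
$l{\left(V \right)} = 7 \sqrt{V}$
$u{\left(d,s \right)} = 4 + \frac{-5 + d}{2 s}$ ($u{\left(d,s \right)} = \frac{-5 + d}{2 s} + 4 = 4 + \frac{-5 + d}{2 s}$)
$l{\left(-103 \right)} u{\left(E{\left(0,4^{3} \right)},1 \right)} = 7 \sqrt{-103} \frac{-5 - 3 + 8 \cdot 1}{2 \cdot 1} = 7 i \sqrt{103} \cdot \frac{1}{2} \cdot 1 \left(-5 - 3 + 8\right) = 7 i \sqrt{103} \cdot \frac{1}{2} \cdot 1 \cdot 0 = 7 i \sqrt{103} \cdot 0 = 0$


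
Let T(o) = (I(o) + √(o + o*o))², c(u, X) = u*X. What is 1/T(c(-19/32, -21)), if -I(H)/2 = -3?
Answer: 1024/(192 + √171969)² ≈ 0.0027820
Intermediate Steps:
I(H) = 6 (I(H) = -2*(-3) = 6)
c(u, X) = X*u
T(o) = (6 + √(o + o²))² (T(o) = (6 + √(o + o*o))² = (6 + √(o + o²))²)
1/T(c(-19/32, -21)) = 1/((6 + √((-(-399)/32)*(1 - (-399)/32)))²) = 1/((6 + √((-21*(-19/32))*(1 - 21*(-19/32))))²) = 1/((6 + √(399*(1 + 399/32)/32))²) = 1/((6 + √((399/32)*(431/32)))²) = 1/((6 + √(171969/1024))²) = 1/((6 + √171969/32)²) = (6 + √171969/32)⁻²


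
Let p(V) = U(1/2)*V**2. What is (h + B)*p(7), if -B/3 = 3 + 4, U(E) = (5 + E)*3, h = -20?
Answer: -66297/2 ≈ -33149.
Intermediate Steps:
U(E) = 15 + 3*E
B = -21 (B = -3*(3 + 4) = -3*7 = -21)
p(V) = 33*V**2/2 (p(V) = (15 + 3/2)*V**2 = 33*V**2/2)
(h + B)*p(7) = (-20 - 21)*((33/2)*7**2) = -1353*49/2 = -41*1617/2 = -66297/2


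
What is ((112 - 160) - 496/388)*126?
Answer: -602280/97 ≈ -6209.1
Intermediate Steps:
((112 - 160) - 496/388)*126 = (-48 - 496*1/388)*126 = (-48 - 124/97)*126 = -4780/97*126 = -602280/97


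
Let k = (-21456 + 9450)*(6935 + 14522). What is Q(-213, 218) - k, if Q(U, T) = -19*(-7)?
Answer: 257612875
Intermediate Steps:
Q(U, T) = 133
k = -257612742 (k = -12006*21457 = -257612742)
Q(-213, 218) - k = 133 - 1*(-257612742) = 133 + 257612742 = 257612875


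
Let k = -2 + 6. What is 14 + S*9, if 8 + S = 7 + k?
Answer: 41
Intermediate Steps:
k = 4
S = 3 (S = -8 + (7 + 4) = -8 + 11 = 3)
14 + S*9 = 14 + 3*9 = 14 + 27 = 41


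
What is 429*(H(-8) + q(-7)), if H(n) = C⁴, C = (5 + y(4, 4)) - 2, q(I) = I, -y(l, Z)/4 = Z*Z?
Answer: 5939862786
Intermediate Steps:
y(l, Z) = -4*Z² (y(l, Z) = -4*Z*Z = -4*Z²)
C = -61 (C = (5 - 4*4²) - 2 = (5 - 4*16) - 2 = (5 - 64) - 2 = -59 - 2 = -61)
H(n) = 13845841 (H(n) = (-61)⁴ = 13845841)
429*(H(-8) + q(-7)) = 429*(13845841 - 7) = 429*13845834 = 5939862786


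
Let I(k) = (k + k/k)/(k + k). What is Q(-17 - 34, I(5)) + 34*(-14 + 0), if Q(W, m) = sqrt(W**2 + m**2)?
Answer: -476 + 3*sqrt(7226)/5 ≈ -425.00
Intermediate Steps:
I(k) = (1 + k)/(2*k) (I(k) = (k + 1)/((2*k)) = (1 + k)*(1/(2*k)) = (1 + k)/(2*k))
Q(-17 - 34, I(5)) + 34*(-14 + 0) = sqrt((-17 - 34)**2 + ((1/2)*(1 + 5)/5)**2) + 34*(-14 + 0) = sqrt((-51)**2 + ((1/2)*(1/5)*6)**2) + 34*(-14) = sqrt(2601 + (3/5)**2) - 476 = sqrt(2601 + 9/25) - 476 = sqrt(65034/25) - 476 = 3*sqrt(7226)/5 - 476 = -476 + 3*sqrt(7226)/5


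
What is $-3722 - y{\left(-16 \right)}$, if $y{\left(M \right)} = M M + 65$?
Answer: $-4043$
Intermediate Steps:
$y{\left(M \right)} = 65 + M^{2}$ ($y{\left(M \right)} = M^{2} + 65 = 65 + M^{2}$)
$-3722 - y{\left(-16 \right)} = -3722 - \left(65 + \left(-16\right)^{2}\right) = -3722 - \left(65 + 256\right) = -3722 - 321 = -4043$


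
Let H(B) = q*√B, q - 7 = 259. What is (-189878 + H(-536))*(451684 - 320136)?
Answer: -24978071144 + 69983536*I*√134 ≈ -2.4978e+10 + 8.1012e+8*I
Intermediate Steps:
q = 266 (q = 7 + 259 = 266)
H(B) = 266*√B
(-189878 + H(-536))*(451684 - 320136) = (-189878 + 266*√(-536))*(451684 - 320136) = (-189878 + 266*(2*I*√134))*131548 = (-189878 + 532*I*√134)*131548 = -24978071144 + 69983536*I*√134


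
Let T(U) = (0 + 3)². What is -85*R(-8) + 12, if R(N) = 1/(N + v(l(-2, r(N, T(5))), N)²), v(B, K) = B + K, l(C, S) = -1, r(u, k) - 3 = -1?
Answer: 791/73 ≈ 10.836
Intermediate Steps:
T(U) = 9 (T(U) = 3² = 9)
r(u, k) = 2 (r(u, k) = 3 - 1 = 2)
R(N) = 1/(N + (-1 + N)²)
-85*R(-8) + 12 = -85/(-8 + (-1 - 8)²) + 12 = -85/(-8 + (-9)²) + 12 = -85/(-8 + 81) + 12 = -85/73 + 12 = 791/73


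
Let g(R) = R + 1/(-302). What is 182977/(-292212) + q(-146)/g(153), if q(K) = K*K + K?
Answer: 371951243159/2700331092 ≈ 137.74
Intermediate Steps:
g(R) = -1/302 + R (g(R) = R - 1/302 = -1/302 + R)
q(K) = K + K² (q(K) = K² + K = K + K²)
182977/(-292212) + q(-146)/g(153) = 182977/(-292212) + (-146*(1 - 146))/(-1/302 + 153) = 182977*(-1/292212) + (-146*(-145))/(46205/302) = -182977/292212 + 21170*(302/46205) = -182977/292212 + 1278668/9241 = 371951243159/2700331092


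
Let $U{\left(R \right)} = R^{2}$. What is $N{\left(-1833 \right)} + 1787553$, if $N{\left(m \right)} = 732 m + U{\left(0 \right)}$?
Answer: $445797$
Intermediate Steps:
$N{\left(m \right)} = 732 m$ ($N{\left(m \right)} = 732 m + 0^{2} = 732 m + 0 = 732 m$)
$N{\left(-1833 \right)} + 1787553 = 732 \left(-1833\right) + 1787553 = -1341756 + 1787553 = 445797$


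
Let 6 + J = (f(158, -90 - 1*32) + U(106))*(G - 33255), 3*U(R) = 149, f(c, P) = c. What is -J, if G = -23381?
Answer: 35284246/3 ≈ 1.1761e+7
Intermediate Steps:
U(R) = 149/3 (U(R) = (⅓)*149 = 149/3)
J = -35284246/3 (J = -6 + (158 + 149/3)*(-23381 - 33255) = -6 + (623/3)*(-56636) = -6 - 35284228/3 = -35284246/3 ≈ -1.1761e+7)
-J = -1*(-35284246/3) = 35284246/3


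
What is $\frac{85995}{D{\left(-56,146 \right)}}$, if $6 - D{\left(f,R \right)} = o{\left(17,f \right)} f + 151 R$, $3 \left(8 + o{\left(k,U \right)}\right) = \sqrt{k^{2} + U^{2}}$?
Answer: $- \frac{2175587505}{567581312} - \frac{9029475 \sqrt{137}}{567581312} \approx -4.0193$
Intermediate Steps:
$o{\left(k,U \right)} = -8 + \frac{\sqrt{U^{2} + k^{2}}}{3}$ ($o{\left(k,U \right)} = -8 + \frac{\sqrt{k^{2} + U^{2}}}{3} = -8 + \frac{\sqrt{U^{2} + k^{2}}}{3}$)
$D{\left(f,R \right)} = 6 - 151 R - f \left(-8 + \frac{\sqrt{289 + f^{2}}}{3}\right)$ ($D{\left(f,R \right)} = 6 - \left(\left(-8 + \frac{\sqrt{f^{2} + 17^{2}}}{3}\right) f + 151 R\right) = 6 - \left(\left(-8 + \frac{\sqrt{f^{2} + 289}}{3}\right) f + 151 R\right) = 6 - \left(\left(-8 + \frac{\sqrt{289 + f^{2}}}{3}\right) f + 151 R\right) = 6 - \left(f \left(-8 + \frac{\sqrt{289 + f^{2}}}{3}\right) + 151 R\right) = 6 - \left(151 R + f \left(-8 + \frac{\sqrt{289 + f^{2}}}{3}\right)\right) = 6 - 151 R - f \left(-8 + \frac{\sqrt{289 + f^{2}}}{3}\right)$)
$\frac{85995}{D{\left(-56,146 \right)}} = \frac{85995}{6 - 22046 - - \frac{56 \left(-24 + \sqrt{289 + \left(-56\right)^{2}}\right)}{3}} = \frac{85995}{6 - 22046 - - \frac{56 \left(-24 + \sqrt{289 + 3136}\right)}{3}} = \frac{85995}{6 - 22046 - - \frac{56 \left(-24 + \sqrt{3425}\right)}{3}} = \frac{85995}{6 - 22046 - - \frac{56 \left(-24 + 5 \sqrt{137}\right)}{3}} = \frac{85995}{6 - 22046 - \left(448 - \frac{280 \sqrt{137}}{3}\right)} = \frac{85995}{-22488 + \frac{280 \sqrt{137}}{3}}$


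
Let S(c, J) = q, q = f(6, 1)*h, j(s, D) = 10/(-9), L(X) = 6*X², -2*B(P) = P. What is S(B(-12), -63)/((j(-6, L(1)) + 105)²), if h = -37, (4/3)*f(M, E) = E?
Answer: -8991/3496900 ≈ -0.0025711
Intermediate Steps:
f(M, E) = 3*E/4
B(P) = -P/2
j(s, D) = -10/9 (j(s, D) = 10*(-⅑) = -10/9)
q = -111/4 (q = ((¾)*1)*(-37) = (¾)*(-37) = -111/4 ≈ -27.750)
S(c, J) = -111/4
S(B(-12), -63)/((j(-6, L(1)) + 105)²) = -111/(4*(-10/9 + 105)²) = -111/(4*((935/9)²)) = -111/(4*874225/81) = -111/4*81/874225 = -8991/3496900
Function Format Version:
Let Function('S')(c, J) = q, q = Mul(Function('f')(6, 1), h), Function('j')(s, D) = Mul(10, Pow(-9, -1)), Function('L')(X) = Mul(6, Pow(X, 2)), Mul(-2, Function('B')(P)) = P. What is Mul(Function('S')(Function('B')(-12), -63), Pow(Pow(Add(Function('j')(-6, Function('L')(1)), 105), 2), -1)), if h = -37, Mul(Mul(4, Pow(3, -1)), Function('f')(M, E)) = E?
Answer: Rational(-8991, 3496900) ≈ -0.0025711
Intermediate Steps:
Function('f')(M, E) = Mul(Rational(3, 4), E)
Function('B')(P) = Mul(Rational(-1, 2), P)
Function('j')(s, D) = Rational(-10, 9) (Function('j')(s, D) = Mul(10, Rational(-1, 9)) = Rational(-10, 9))
q = Rational(-111, 4) (q = Mul(Mul(Rational(3, 4), 1), -37) = Mul(Rational(3, 4), -37) = Rational(-111, 4) ≈ -27.750)
Function('S')(c, J) = Rational(-111, 4)
Mul(Function('S')(Function('B')(-12), -63), Pow(Pow(Add(Function('j')(-6, Function('L')(1)), 105), 2), -1)) = Mul(Rational(-111, 4), Pow(Pow(Add(Rational(-10, 9), 105), 2), -1)) = Mul(Rational(-111, 4), Pow(Pow(Rational(935, 9), 2), -1)) = Mul(Rational(-111, 4), Pow(Rational(874225, 81), -1)) = Mul(Rational(-111, 4), Rational(81, 874225)) = Rational(-8991, 3496900)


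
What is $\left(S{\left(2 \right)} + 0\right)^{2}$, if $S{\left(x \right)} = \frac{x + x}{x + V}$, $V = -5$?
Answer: $\frac{16}{9} \approx 1.7778$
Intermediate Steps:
$S{\left(x \right)} = \frac{2 x}{-5 + x}$ ($S{\left(x \right)} = \frac{x + x}{x - 5} = \frac{2 x}{-5 + x}$)
$\left(S{\left(2 \right)} + 0\right)^{2} = \left(2 \cdot 2 \frac{1}{-5 + 2} + 0\right)^{2} = \left(2 \cdot 2 \frac{1}{-3} + 0\right)^{2} = \left(2 \cdot 2 \left(- \frac{1}{3}\right) + 0\right)^{2} = \left(- \frac{4}{3} + 0\right)^{2} = \left(- \frac{4}{3}\right)^{2} = \frac{16}{9}$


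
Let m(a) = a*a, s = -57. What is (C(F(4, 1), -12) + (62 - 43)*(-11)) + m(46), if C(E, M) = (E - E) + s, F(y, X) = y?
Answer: 1850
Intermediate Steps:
m(a) = a²
C(E, M) = -57 (C(E, M) = (E - E) - 57 = 0 - 57 = -57)
(C(F(4, 1), -12) + (62 - 43)*(-11)) + m(46) = (-57 + (62 - 43)*(-11)) + 46² = (-57 + 19*(-11)) + 2116 = (-57 - 209) + 2116 = -266 + 2116 = 1850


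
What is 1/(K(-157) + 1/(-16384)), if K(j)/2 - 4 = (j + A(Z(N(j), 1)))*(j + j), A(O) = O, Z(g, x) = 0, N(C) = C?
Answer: 16384/1615527935 ≈ 1.0142e-5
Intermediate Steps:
K(j) = 8 + 4*j² (K(j) = 8 + 2*((j + 0)*(j + j)) = 8 + 2*(j*(2*j)) = 8 + 2*(2*j²) = 8 + 4*j²)
1/(K(-157) + 1/(-16384)) = 1/((8 + 4*(-157)²) + 1/(-16384)) = 1/((8 + 4*24649) - 1/16384) = 1/((8 + 98596) - 1/16384) = 1/(98604 - 1/16384) = 1/(1615527935/16384) = 16384/1615527935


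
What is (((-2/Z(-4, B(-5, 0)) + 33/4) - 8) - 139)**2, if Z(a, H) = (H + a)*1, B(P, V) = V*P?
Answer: 305809/16 ≈ 19113.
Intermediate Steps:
B(P, V) = P*V
Z(a, H) = H + a
(((-2/Z(-4, B(-5, 0)) + 33/4) - 8) - 139)**2 = (((-2/(-5*0 - 4) + 33/4) - 8) - 139)**2 = (((-2/(0 - 4) + 33*(1/4)) - 8) - 139)**2 = (((-2/(-4) + 33/4) - 8) - 139)**2 = (((-2*(-1/4) + 33/4) - 8) - 139)**2 = (((1/2 + 33/4) - 8) - 139)**2 = ((35/4 - 8) - 139)**2 = (3/4 - 139)**2 = (-553/4)**2 = 305809/16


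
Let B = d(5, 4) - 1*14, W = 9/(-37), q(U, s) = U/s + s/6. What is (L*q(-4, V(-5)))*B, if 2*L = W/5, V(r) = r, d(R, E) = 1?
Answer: -39/3700 ≈ -0.010541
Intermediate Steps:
q(U, s) = s/6 + U/s (q(U, s) = U/s + s*(⅙) = U/s + s/6 = s/6 + U/s)
W = -9/37 (W = 9*(-1/37) = -9/37 ≈ -0.24324)
B = -13 (B = 1 - 1*14 = 1 - 14 = -13)
L = -9/370 (L = (-9/37/5)/2 = (-9/37*⅕)/2 = (½)*(-9/185) = -9/370 ≈ -0.024324)
(L*q(-4, V(-5)))*B = -9*((⅙)*(-5) - 4/(-5))/370*(-13) = -9*(-⅚ - 4*(-⅕))/370*(-13) = -9*(-⅚ + ⅘)/370*(-13) = -9/370*(-1/30)*(-13) = (3/3700)*(-13) = -39/3700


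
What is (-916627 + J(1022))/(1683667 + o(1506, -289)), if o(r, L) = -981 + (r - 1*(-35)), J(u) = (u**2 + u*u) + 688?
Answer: 1173029/1684227 ≈ 0.69648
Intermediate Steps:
J(u) = 688 + 2*u**2 (J(u) = (u**2 + u**2) + 688 = 2*u**2 + 688 = 688 + 2*u**2)
o(r, L) = -946 + r (o(r, L) = -981 + (r + 35) = -981 + (35 + r) = -946 + r)
(-916627 + J(1022))/(1683667 + o(1506, -289)) = (-916627 + (688 + 2*1022**2))/(1683667 + (-946 + 1506)) = (-916627 + (688 + 2*1044484))/(1683667 + 560) = (-916627 + (688 + 2088968))/1684227 = (-916627 + 2089656)*(1/1684227) = 1173029*(1/1684227) = 1173029/1684227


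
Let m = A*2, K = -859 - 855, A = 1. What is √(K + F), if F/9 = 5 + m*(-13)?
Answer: I*√1903 ≈ 43.623*I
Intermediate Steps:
K = -1714
m = 2 (m = 1*2 = 2)
F = -189 (F = 9*(5 + 2*(-13)) = 9*(5 - 26) = 9*(-21) = -189)
√(K + F) = √(-1714 - 189) = √(-1903) = I*√1903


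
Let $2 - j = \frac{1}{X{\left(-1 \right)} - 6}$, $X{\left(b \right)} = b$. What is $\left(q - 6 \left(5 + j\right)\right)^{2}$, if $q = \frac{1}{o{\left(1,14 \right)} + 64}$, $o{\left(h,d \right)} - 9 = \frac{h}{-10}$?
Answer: $\frac{47799076900}{26040609} \approx 1835.6$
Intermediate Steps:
$o{\left(h,d \right)} = 9 - \frac{h}{10}$ ($o{\left(h,d \right)} = 9 + \frac{h}{-10} = 9 + h \left(- \frac{1}{10}\right) = 9 - \frac{h}{10}$)
$j = \frac{15}{7}$ ($j = 2 - \frac{1}{-1 - 6} = 2 - \frac{1}{-7} = 2 - - \frac{1}{7} = 2 + \frac{1}{7} = \frac{15}{7} \approx 2.1429$)
$q = \frac{10}{729}$ ($q = \frac{1}{\left(9 - \frac{1}{10}\right) + 64} = \frac{1}{\frac{89}{10} + 64} = \frac{1}{\frac{729}{10}} = \frac{10}{729} \approx 0.013717$)
$\left(q - 6 \left(5 + j\right)\right)^{2} = \left(\frac{10}{729} - 6 \left(5 + \frac{15}{7}\right)\right)^{2} = \left(\frac{10}{729} - \frac{300}{7}\right)^{2} = \left(- \frac{218630}{5103}\right)^{2} = \frac{47799076900}{26040609}$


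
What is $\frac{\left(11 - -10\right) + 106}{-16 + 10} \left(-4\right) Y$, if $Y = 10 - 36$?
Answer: $- \frac{6604}{3} \approx -2201.3$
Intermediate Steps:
$Y = -26$
$\frac{\left(11 - -10\right) + 106}{-16 + 10} \left(-4\right) Y = \frac{\left(11 - -10\right) + 106}{-16 + 10} \left(-4\right) \left(-26\right) = \frac{\left(11 + 10\right) + 106}{-6} \left(-4\right) \left(-26\right) = \left(21 + 106\right) \left(- \frac{1}{6}\right) \left(-4\right) \left(-26\right) = 127 \left(- \frac{1}{6}\right) \left(-4\right) \left(-26\right) = \left(- \frac{127}{6}\right) \left(-4\right) \left(-26\right) = \frac{254}{3} \left(-26\right) = - \frac{6604}{3}$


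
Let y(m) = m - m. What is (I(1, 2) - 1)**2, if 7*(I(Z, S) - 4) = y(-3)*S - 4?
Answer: 289/49 ≈ 5.8980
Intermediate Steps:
y(m) = 0
I(Z, S) = 24/7 (I(Z, S) = 4 + (0*S - 4)/7 = 4 + (0 - 4)/7 = 4 + (1/7)*(-4) = 4 - 4/7 = 24/7)
(I(1, 2) - 1)**2 = (24/7 - 1)**2 = (17/7)**2 = 289/49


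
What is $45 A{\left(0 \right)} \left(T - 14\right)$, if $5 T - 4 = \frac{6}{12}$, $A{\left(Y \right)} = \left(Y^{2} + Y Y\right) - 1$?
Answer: $\frac{1179}{2} \approx 589.5$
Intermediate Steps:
$A{\left(Y \right)} = -1 + 2 Y^{2}$ ($A{\left(Y \right)} = \left(Y^{2} + Y^{2}\right) - 1 = 2 Y^{2} - 1 = -1 + 2 Y^{2}$)
$T = \frac{9}{10}$ ($T = \frac{4}{5} + \frac{6 \cdot \frac{1}{12}}{5} = \frac{4}{5} + \frac{1}{5} \cdot \frac{1}{2} = \frac{4}{5} + \frac{1}{10} = \frac{9}{10} \approx 0.9$)
$45 A{\left(0 \right)} \left(T - 14\right) = 45 \left(-1 + 2 \cdot 0^{2}\right) \left(\frac{9}{10} - 14\right) = 45 \left(-1 + 2 \cdot 0\right) \left(\frac{9}{10} - 14\right) = 45 \left(-1 + 0\right) \left(- \frac{131}{10}\right) = 45 \left(-1\right) \left(- \frac{131}{10}\right) = \left(-45\right) \left(- \frac{131}{10}\right) = \frac{1179}{2}$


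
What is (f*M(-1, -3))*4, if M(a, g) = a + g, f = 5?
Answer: -80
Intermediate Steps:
(f*M(-1, -3))*4 = (5*(-1 - 3))*4 = (5*(-4))*4 = -20*4 = -80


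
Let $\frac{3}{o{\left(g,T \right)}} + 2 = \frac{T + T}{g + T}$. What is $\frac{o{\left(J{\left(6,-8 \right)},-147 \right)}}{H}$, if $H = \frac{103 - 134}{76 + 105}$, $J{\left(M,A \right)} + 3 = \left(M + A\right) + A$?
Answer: $\frac{43440}{403} \approx 107.79$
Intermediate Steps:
$J{\left(M,A \right)} = -3 + M + 2 A$ ($J{\left(M,A \right)} = -3 + \left(\left(M + A\right) + A\right) = -3 + \left(\left(A + M\right) + A\right) = -3 + \left(M + 2 A\right) = -3 + M + 2 A$)
$o{\left(g,T \right)} = \frac{3}{-2 + \frac{2 T}{T + g}}$ ($o{\left(g,T \right)} = \frac{3}{-2 + \frac{T + T}{g + T}} = \frac{3}{-2 + \frac{2 T}{T + g}}$)
$H = - \frac{31}{181} \approx -0.17127$
$\frac{o{\left(J{\left(6,-8 \right)},-147 \right)}}{H} = \frac{\frac{3}{2} \frac{1}{-3 + 6 + 2 \left(-8\right)} \left(\left(-1\right) \left(-147\right) - \left(-3 + 6 + 2 \left(-8\right)\right)\right)}{- \frac{31}{181}} = \frac{3 \left(147 - \left(-3 + 6 - 16\right)\right)}{2 \left(-3 + 6 - 16\right)} \left(- \frac{181}{31}\right) = \frac{3 \left(147 - -13\right)}{2 \left(-13\right)} \left(- \frac{181}{31}\right) = \frac{3}{2} \left(- \frac{1}{13}\right) \left(147 + 13\right) \left(- \frac{181}{31}\right) = \frac{3}{2} \left(- \frac{1}{13}\right) 160 \left(- \frac{181}{31}\right) = \left(- \frac{240}{13}\right) \left(- \frac{181}{31}\right) = \frac{43440}{403}$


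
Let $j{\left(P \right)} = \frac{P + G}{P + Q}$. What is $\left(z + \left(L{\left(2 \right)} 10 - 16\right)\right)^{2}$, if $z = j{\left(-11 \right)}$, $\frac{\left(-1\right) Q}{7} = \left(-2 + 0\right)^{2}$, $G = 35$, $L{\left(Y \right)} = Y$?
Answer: $\frac{1936}{169} \approx 11.456$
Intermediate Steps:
$Q = -28$ ($Q = - 7 \left(-2 + 0\right)^{2} = - 7 \left(-2\right)^{2} = \left(-7\right) 4 = -28$)
$j{\left(P \right)} = \frac{35 + P}{-28 + P}$ ($j{\left(P \right)} = \frac{P + 35}{P - 28} = \frac{35 + P}{-28 + P}$)
$z = - \frac{8}{13}$ ($z = \frac{35 - 11}{-28 - 11} = \frac{1}{-39} \cdot 24 = \left(- \frac{1}{39}\right) 24 = - \frac{8}{13} \approx -0.61539$)
$\left(z + \left(L{\left(2 \right)} 10 - 16\right)\right)^{2} = \left(- \frac{8}{13} + \left(2 \cdot 10 - 16\right)\right)^{2} = \left(- \frac{8}{13} + \left(20 - 16\right)\right)^{2} = \left(- \frac{8}{13} + 4\right)^{2} = \left(\frac{44}{13}\right)^{2} = \frac{1936}{169}$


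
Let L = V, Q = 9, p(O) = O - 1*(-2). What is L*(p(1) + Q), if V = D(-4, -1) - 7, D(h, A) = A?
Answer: -96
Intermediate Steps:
p(O) = 2 + O (p(O) = O + 2 = 2 + O)
V = -8 (V = -1 - 7 = -8)
L = -8
L*(p(1) + Q) = -8*((2 + 1) + 9) = -8*(3 + 9) = -8*12 = -96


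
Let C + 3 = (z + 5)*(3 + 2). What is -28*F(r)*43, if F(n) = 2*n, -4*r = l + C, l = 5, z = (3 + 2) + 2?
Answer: 37324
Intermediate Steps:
z = 7 (z = 5 + 2 = 7)
C = 57 (C = -3 + (7 + 5)*(3 + 2) = -3 + 12*5 = -3 + 60 = 57)
r = -31/2 (r = -(5 + 57)/4 = -¼*62 = -31/2 ≈ -15.500)
-28*F(r)*43 = -56*(-31)/2*43 = -28*(-31)*43 = 868*43 = 37324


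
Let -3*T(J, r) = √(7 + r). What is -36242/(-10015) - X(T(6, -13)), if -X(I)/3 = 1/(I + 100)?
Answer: 548172992/150235015 + 3*I*√6/30002 ≈ 3.6488 + 0.00024493*I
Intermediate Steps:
T(J, r) = -√(7 + r)/3
X(I) = -3/(100 + I) (X(I) = -3/(I + 100) = -3/(100 + I))
-36242/(-10015) - X(T(6, -13)) = -36242/(-10015) - (-3)/(100 - √(7 - 13)/3) = -36242*(-1/10015) - (-3)/(100 - I*√6/3) = 36242/10015 - (-3)/(100 - I*√6/3) = 36242/10015 + 3/(100 - I*√6/3)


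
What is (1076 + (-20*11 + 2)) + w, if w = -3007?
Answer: -2149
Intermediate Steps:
(1076 + (-20*11 + 2)) + w = (1076 + (-20*11 + 2)) - 3007 = (1076 + (-220 + 2)) - 3007 = (1076 - 218) - 3007 = 858 - 3007 = -2149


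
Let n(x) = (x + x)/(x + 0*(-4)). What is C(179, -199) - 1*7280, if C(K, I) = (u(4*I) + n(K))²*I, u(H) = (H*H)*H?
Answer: -50621088485975862924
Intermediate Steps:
n(x) = 2 (n(x) = (2*x)/(x + 0) = (2*x)/x = 2)
u(H) = H³ (u(H) = H²*H = H³)
C(K, I) = I*(2 + 64*I³)² (C(K, I) = ((4*I)³ + 2)²*I = (64*I³ + 2)²*I = (2 + 64*I³)²*I = I*(2 + 64*I³)²)
C(179, -199) - 1*7280 = 4*(-199)*(1 + 32*(-199)³)² - 1*7280 = 4*(-199)*(1 + 32*(-7880599))² - 7280 = 4*(-199)*(1 - 252179168)² - 7280 = 4*(-199)*(-252179167)² - 7280 = 4*(-199)*63594332268813889 - 7280 = -50621088485975855644 - 7280 = -50621088485975862924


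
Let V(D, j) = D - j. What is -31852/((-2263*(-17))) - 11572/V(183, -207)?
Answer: -228804346/7501845 ≈ -30.500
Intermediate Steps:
-31852/((-2263*(-17))) - 11572/V(183, -207) = -31852/((-2263*(-17))) - 11572/(183 - 1*(-207)) = -31852/38471 - 11572/(183 + 207) = -31852*1/38471 - 11572/390 = -31852/38471 - 11572*1/390 = -31852/38471 - 5786/195 = -228804346/7501845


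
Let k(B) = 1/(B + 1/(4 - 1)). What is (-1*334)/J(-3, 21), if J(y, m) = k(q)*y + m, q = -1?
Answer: -668/51 ≈ -13.098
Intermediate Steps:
k(B) = 1/(1/3 + B) (k(B) = 1/(B + 1/3) = 1/(1/3 + B))
J(y, m) = m - 3*y/2 (J(y, m) = (3/(1 + 3*(-1)))*y + m = (3/(1 - 3))*y + m = (3/(-2))*y + m = (3*(-1/2))*y + m = -3*y/2 + m = m - 3*y/2)
(-1*334)/J(-3, 21) = (-1*334)/(21 - 3/2*(-3)) = -334/(21 + 9/2) = -334/51/2 = -334*2/51 = -668/51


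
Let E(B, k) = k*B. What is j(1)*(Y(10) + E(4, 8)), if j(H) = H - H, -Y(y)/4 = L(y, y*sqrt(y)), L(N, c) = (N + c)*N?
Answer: 0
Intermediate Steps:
L(N, c) = N*(N + c)
E(B, k) = B*k
Y(y) = -4*y*(y + y**(3/2)) (Y(y) = -4*y*(y + y*sqrt(y)) = -4*y*(y + y**(3/2)))
j(H) = 0
j(1)*(Y(10) + E(4, 8)) = 0*(-4*10*(10 + 10**(3/2)) + 4*8) = 0*(-4*10*(10 + 10*sqrt(10)) + 32) = 0*((-400 - 400*sqrt(10)) + 32) = 0*(-368 - 400*sqrt(10)) = 0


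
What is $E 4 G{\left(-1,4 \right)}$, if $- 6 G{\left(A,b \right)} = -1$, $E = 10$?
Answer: $\frac{20}{3} \approx 6.6667$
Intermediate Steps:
$G{\left(A,b \right)} = \frac{1}{6}$ ($G{\left(A,b \right)} = \left(- \frac{1}{6}\right) \left(-1\right) = \frac{1}{6}$)
$E 4 G{\left(-1,4 \right)} = 10 \cdot 4 \cdot \frac{1}{6} = 40 \cdot \frac{1}{6} = \frac{20}{3}$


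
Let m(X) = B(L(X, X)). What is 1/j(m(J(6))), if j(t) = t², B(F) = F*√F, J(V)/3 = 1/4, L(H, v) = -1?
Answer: -1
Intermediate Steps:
J(V) = ¾ (J(V) = 3/4 = 3*(¼) = ¾)
B(F) = F^(3/2)
m(X) = -I (m(X) = (-1)^(3/2) = -I)
1/j(m(J(6))) = 1/((-I)²) = 1/(-1) = -1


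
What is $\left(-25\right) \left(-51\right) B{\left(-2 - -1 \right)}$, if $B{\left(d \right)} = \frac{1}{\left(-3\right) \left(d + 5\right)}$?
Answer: $- \frac{425}{4} \approx -106.25$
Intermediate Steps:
$B{\left(d \right)} = \frac{1}{-15 - 3 d}$ ($B{\left(d \right)} = \frac{1}{\left(-3\right) \left(5 + d\right)} = \frac{1}{-15 - 3 d}$)
$\left(-25\right) \left(-51\right) B{\left(-2 - -1 \right)} = \left(-25\right) \left(-51\right) \left(- \frac{1}{15 + 3 \left(-2 - -1\right)}\right) = 1275 \left(- \frac{1}{15 + 3 \left(-2 + 1\right)}\right) = 1275 \left(- \frac{1}{15 + 3 \left(-1\right)}\right) = 1275 \left(- \frac{1}{15 - 3}\right) = 1275 \left(- \frac{1}{12}\right) = - \frac{425}{4}$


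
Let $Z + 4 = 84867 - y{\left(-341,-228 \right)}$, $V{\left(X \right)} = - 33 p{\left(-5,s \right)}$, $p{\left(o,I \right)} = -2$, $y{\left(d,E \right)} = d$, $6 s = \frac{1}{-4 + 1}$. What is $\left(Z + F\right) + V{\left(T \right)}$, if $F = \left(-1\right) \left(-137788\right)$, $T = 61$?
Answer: $223058$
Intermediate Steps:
$s = - \frac{1}{18}$ ($s = \frac{1}{6 \left(-4 + 1\right)} = \frac{1}{6 \left(-3\right)} = \frac{1}{6} \left(- \frac{1}{3}\right) = - \frac{1}{18} \approx -0.055556$)
$V{\left(X \right)} = 66$ ($V{\left(X \right)} = \left(-33\right) \left(-2\right) = 66$)
$F = 137788$
$Z = 85204$ ($Z = -4 + \left(84867 - -341\right) = -4 + \left(84867 + 341\right) = -4 + 85208 = 85204$)
$\left(Z + F\right) + V{\left(T \right)} = \left(85204 + 137788\right) + 66 = 222992 + 66 = 223058$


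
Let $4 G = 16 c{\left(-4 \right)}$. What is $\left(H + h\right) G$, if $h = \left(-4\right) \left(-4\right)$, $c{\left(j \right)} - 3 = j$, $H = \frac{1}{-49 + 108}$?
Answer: $- \frac{3780}{59} \approx -64.068$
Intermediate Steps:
$H = \frac{1}{59} \approx 0.016949$
$c{\left(j \right)} = 3 + j$
$h = 16$
$G = -4$ ($G = \frac{16 \left(3 - 4\right)}{4} = \frac{16 \left(-1\right)}{4} = \frac{1}{4} \left(-16\right) = -4$)
$\left(H + h\right) G = \left(\frac{1}{59} + 16\right) \left(-4\right) = \frac{945}{59} \left(-4\right) = - \frac{3780}{59}$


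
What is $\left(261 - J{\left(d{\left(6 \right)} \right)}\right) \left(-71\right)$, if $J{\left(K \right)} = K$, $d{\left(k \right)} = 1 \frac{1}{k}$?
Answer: $- \frac{111115}{6} \approx -18519.0$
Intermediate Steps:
$d{\left(k \right)} = \frac{1}{k}$
$\left(261 - J{\left(d{\left(6 \right)} \right)}\right) \left(-71\right) = \left(261 - \frac{1}{6}\right) \left(-71\right) = \frac{1565}{6} \left(-71\right) = - \frac{111115}{6}$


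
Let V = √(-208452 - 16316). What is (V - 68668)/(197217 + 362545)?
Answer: -34334/279881 + 8*I*√878/279881 ≈ -0.12267 + 0.00084696*I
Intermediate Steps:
V = 16*I*√878 (V = √(-224768) = 16*I*√878 ≈ 474.1*I)
(V - 68668)/(197217 + 362545) = (16*I*√878 - 68668)/(197217 + 362545) = (-68668 + 16*I*√878)/559762 = (-68668 + 16*I*√878)*(1/559762) = -34334/279881 + 8*I*√878/279881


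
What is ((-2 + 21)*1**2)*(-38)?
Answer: -722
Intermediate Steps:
((-2 + 21)*1**2)*(-38) = (19*1)*(-38) = 19*(-38) = -722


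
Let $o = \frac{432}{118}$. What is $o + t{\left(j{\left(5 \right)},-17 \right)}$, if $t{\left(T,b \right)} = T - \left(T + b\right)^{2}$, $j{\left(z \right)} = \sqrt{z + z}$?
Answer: $- \frac{17425}{59} + 35 \sqrt{10} \approx -184.66$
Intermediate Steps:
$j{\left(z \right)} = \sqrt{2} \sqrt{z}$ ($j{\left(z \right)} = \sqrt{2 z} = \sqrt{2} \sqrt{z}$)
$o = \frac{216}{59}$ ($o = 432 \cdot \frac{1}{118} = \frac{216}{59} \approx 3.661$)
$o + t{\left(j{\left(5 \right)},-17 \right)} = \frac{216}{59} + \left(\sqrt{2} \sqrt{5} - \left(\sqrt{2} \sqrt{5} - 17\right)^{2}\right) = \frac{216}{59} + \left(\sqrt{10} - \left(\sqrt{10} - 17\right)^{2}\right) = \frac{216}{59} + \left(\sqrt{10} - \left(-17 + \sqrt{10}\right)^{2}\right) = \frac{216}{59} + \sqrt{10} - \left(-17 + \sqrt{10}\right)^{2}$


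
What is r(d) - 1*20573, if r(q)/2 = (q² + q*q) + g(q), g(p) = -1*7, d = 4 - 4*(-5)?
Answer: -18283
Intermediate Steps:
d = 24 (d = 4 + 20 = 24)
g(p) = -7
r(q) = -14 + 4*q² (r(q) = 2*((q² + q*q) - 7) = 2*((q² + q²) - 7) = 2*(2*q² - 7) = 2*(-7 + 2*q²) = -14 + 4*q²)
r(d) - 1*20573 = (-14 + 4*24²) - 1*20573 = (-14 + 4*576) - 20573 = (-14 + 2304) - 20573 = 2290 - 20573 = -18283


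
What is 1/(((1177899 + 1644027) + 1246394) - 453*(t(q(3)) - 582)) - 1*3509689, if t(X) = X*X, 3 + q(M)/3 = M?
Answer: -15203853418573/4331966 ≈ -3.5097e+6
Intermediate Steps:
q(M) = -9 + 3*M
t(X) = X**2
1/(((1177899 + 1644027) + 1246394) - 453*(t(q(3)) - 582)) - 1*3509689 = 1/(((1177899 + 1644027) + 1246394) - 453*((-9 + 3*3)**2 - 582)) - 1*3509689 = 1/((2821926 + 1246394) - 453*((-9 + 9)**2 - 582)) - 3509689 = 1/(4068320 - 453*(0**2 - 582)) - 3509689 = 1/(4068320 - 453*(0 - 582)) - 3509689 = 1/(4068320 - 453*(-582)) - 3509689 = 1/(4068320 + 263646) - 3509689 = 1/4331966 - 3509689 = -15203853418573/4331966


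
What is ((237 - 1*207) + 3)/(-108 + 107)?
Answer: -33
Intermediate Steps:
((237 - 1*207) + 3)/(-108 + 107) = ((237 - 207) + 3)/(-1) = (30 + 3)*(-1) = 33*(-1) = -33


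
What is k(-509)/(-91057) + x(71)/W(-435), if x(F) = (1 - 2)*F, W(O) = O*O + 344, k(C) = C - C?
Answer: -71/189569 ≈ -0.00037453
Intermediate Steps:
k(C) = 0
W(O) = 344 + O² (W(O) = O² + 344 = 344 + O²)
x(F) = -F
k(-509)/(-91057) + x(71)/W(-435) = 0/(-91057) + (-1*71)/(344 + (-435)²) = 0*(-1/91057) - 71/(344 + 189225) = 0 - 71/189569 = -71/189569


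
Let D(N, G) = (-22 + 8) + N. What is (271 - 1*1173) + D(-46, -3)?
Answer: -962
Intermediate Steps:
D(N, G) = -14 + N
(271 - 1*1173) + D(-46, -3) = (271 - 1*1173) + (-14 - 46) = (271 - 1173) - 60 = -902 - 60 = -962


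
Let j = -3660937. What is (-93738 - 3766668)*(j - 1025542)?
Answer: 18091711650474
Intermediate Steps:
(-93738 - 3766668)*(j - 1025542) = (-93738 - 3766668)*(-3660937 - 1025542) = -3860406*(-4686479) = 18091711650474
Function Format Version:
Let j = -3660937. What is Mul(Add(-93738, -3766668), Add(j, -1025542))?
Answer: 18091711650474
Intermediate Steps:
Mul(Add(-93738, -3766668), Add(j, -1025542)) = Mul(Add(-93738, -3766668), Add(-3660937, -1025542)) = Mul(-3860406, -4686479) = 18091711650474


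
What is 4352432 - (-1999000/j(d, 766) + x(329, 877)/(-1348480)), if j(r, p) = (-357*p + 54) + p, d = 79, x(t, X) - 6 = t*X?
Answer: 800089474753703579/183826142080 ≈ 4.3524e+6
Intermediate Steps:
x(t, X) = 6 + X*t (x(t, X) = 6 + t*X = 6 + X*t)
j(r, p) = 54 - 356*p (j(r, p) = (54 - 357*p) + p = 54 - 356*p)
4352432 - (-1999000/j(d, 766) + x(329, 877)/(-1348480)) = 4352432 - (-1999000/(54 - 356*766) + (6 + 877*329)/(-1348480)) = 4352432 - (-1999000/(54 - 272696) + (6 + 288533)*(-1/1348480)) = 4352432 - (-1999000/(-272642) + 288539*(-1/1348480)) = 4352432 - (-1999000*(-1/272642) - 288539/1348480) = 4352432 - (999500/136321 - 288539/1348480) = 4352432 - 1*1308471834981/183826142080 = 4352432 - 1308471834981/183826142080 = 800089474753703579/183826142080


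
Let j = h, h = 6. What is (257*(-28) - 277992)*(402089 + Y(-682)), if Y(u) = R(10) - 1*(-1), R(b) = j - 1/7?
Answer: -802710393148/7 ≈ -1.1467e+11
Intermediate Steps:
j = 6
R(b) = 41/7 (R(b) = 6 - 1/7 = 6 - 1*⅐ = 6 - ⅐ = 41/7)
Y(u) = 48/7 (Y(u) = 41/7 - 1*(-1) = 41/7 + 1 = 48/7)
(257*(-28) - 277992)*(402089 + Y(-682)) = (257*(-28) - 277992)*(402089 + 48/7) = (-7196 - 277992)*(2814671/7) = -285188*2814671/7 = -802710393148/7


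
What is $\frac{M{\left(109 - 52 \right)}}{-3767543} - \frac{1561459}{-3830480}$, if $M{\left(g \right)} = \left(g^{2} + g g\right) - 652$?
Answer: $\frac{5860470939157}{14431498110640} \approx 0.40609$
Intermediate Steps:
$M{\left(g \right)} = -652 + 2 g^{2}$ ($M{\left(g \right)} = \left(g^{2} + g^{2}\right) - 652 = 2 g^{2} - 652 = -652 + 2 g^{2}$)
$\frac{M{\left(109 - 52 \right)}}{-3767543} - \frac{1561459}{-3830480} = \frac{-652 + 2 \left(109 - 52\right)^{2}}{-3767543} - \frac{1561459}{-3830480} = \left(-652 + 2 \left(109 - 52\right)^{2}\right) \left(- \frac{1}{3767543}\right) - - \frac{1561459}{3830480} = \left(-652 + 2 \cdot 57^{2}\right) \left(- \frac{1}{3767543}\right) + \frac{1561459}{3830480} = \left(-652 + 2 \cdot 3249\right) \left(- \frac{1}{3767543}\right) + \frac{1561459}{3830480} = \left(-652 + 6498\right) \left(- \frac{1}{3767543}\right) + \frac{1561459}{3830480} = 5846 \left(- \frac{1}{3767543}\right) + \frac{1561459}{3830480} = - \frac{5846}{3767543} + \frac{1561459}{3830480} = \frac{5860470939157}{14431498110640}$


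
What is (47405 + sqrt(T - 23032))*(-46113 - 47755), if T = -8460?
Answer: -4449812540 - 187736*I*sqrt(7873) ≈ -4.4498e+9 - 1.6658e+7*I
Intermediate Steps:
(47405 + sqrt(T - 23032))*(-46113 - 47755) = (47405 + sqrt(-8460 - 23032))*(-46113 - 47755) = (47405 + sqrt(-31492))*(-93868) = (47405 + 2*I*sqrt(7873))*(-93868) = -4449812540 - 187736*I*sqrt(7873)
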